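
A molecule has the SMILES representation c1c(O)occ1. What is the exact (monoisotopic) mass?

84.0211

Atom tally by fragment:
  furan ring core → C:4 H:4 O:1
  (− 1 ring H displaced by substituents)
  + OH → O:1 H:1
Element totals:
  C: 4
  H: 4
  O: 2
Molecular formula: C4H4O2.
  M = 4(12.0) + 4(1.007825) + 2(15.994915)
    = 48.000000 + 4.031300 + 31.989830 = 84.021130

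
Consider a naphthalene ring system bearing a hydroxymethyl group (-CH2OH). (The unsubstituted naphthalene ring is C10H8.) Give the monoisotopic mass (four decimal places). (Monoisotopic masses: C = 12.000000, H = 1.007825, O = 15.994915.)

Atom tally by fragment:
  naphthalene ring system core → C:10 H:8
  (− 1 ring H displaced by substituents)
  + CH2OH → C:1 H:3 O:1
Element totals:
  C: 11
  H: 10
  O: 1
Molecular formula: C11H10O.
  M = 11(12.0) + 10(1.007825) + 15.994915
    = 132.000000 + 10.078250 + 15.994915 = 158.073165

158.0732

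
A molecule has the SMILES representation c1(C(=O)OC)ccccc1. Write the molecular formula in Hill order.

C8H8O2

Atom tally by fragment:
  benzene ring core → C:6 H:6
  (− 1 ring H displaced by substituents)
  + COOCH3 → C:2 H:3 O:2
Element totals:
  C: 8
  H: 8
  O: 2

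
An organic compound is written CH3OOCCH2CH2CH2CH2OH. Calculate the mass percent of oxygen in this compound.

36.32%

Atom tally by fragment:
  CH3OOCCH2 → C:3 H:5 O:2
  CH2 → C:1 H:2
  CH2 → C:1 H:2
  CH2OH → C:1 H:3 O:1
Element totals:
  C: 6
  H: 12
  O: 3
Molecular formula: C6H12O3.
Molar mass = 132.159 g/mol.
Mass from O: 3 × 15.999 = 47.997 g/mol.
%O = 47.997 / 132.159 × 100 = 36.32%.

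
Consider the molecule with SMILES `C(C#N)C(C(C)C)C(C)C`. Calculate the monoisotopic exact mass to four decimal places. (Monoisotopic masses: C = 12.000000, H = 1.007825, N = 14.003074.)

139.1361

Atom tally by fragment:
  NCCH2 → C:2 H:2 N:1
  CH(CH(CH3)2) → C:4 H:8
  CH(CH3) → C:2 H:4
  CH3 → C:1 H:3
Element totals:
  C: 9
  H: 17
  N: 1
Molecular formula: C9H17N.
  M = 9(12.0) + 17(1.007825) + 14.003074
    = 108.000000 + 17.133025 + 14.003074 = 139.136099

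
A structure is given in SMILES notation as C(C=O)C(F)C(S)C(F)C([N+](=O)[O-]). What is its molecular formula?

C6H9F2NO3S

Atom tally by fragment:
  OHCCH2 → C:2 H:3 O:1
  CH(F) → C:1 H:1 F:1
  CH(SH) → C:1 H:2 S:1
  CH(F) → C:1 H:1 F:1
  CH2NO2 → C:1 H:2 N:1 O:2
Element totals:
  C: 6
  H: 9
  F: 2
  N: 1
  O: 3
  S: 1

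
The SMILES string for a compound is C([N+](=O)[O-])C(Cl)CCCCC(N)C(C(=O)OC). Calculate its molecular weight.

266.72 g/mol

Atom tally by fragment:
  O2NCH2 → C:1 H:2 N:1 O:2
  CH(Cl) → C:1 H:1 Cl:1
  CH2 → C:1 H:2
  CH2 → C:1 H:2
  CH2 → C:1 H:2
  CH2 → C:1 H:2
  CH(NH2) → C:1 H:3 N:1
  CH2COOCH3 → C:3 H:5 O:2
Element totals:
  C: 10
  H: 19
  Cl: 1
  N: 2
  O: 4
Molecular formula: C10H19ClN2O4.
  M = 10(12.011) + 19(1.008) + 35.45 + 2(14.007) + 4(15.999)
    = 120.110 + 19.152 + 35.450 + 28.014 + 63.996 = 266.722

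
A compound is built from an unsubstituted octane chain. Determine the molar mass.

Atom tally by fragment:
  CH3 → C:1 H:3
  CH2 → C:1 H:2
  CH2 → C:1 H:2
  CH2 → C:1 H:2
  CH2 → C:1 H:2
  CH2 → C:1 H:2
  CH2 → C:1 H:2
  CH3 → C:1 H:3
Element totals:
  C: 8
  H: 18
Molecular formula: C8H18.
  M = 8(12.011) + 18(1.008)
    = 96.088 + 18.144 = 114.232

114.23 g/mol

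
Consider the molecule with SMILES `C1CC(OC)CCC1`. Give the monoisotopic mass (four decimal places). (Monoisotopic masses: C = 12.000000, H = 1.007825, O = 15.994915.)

Atom tally by fragment:
  cyclohexane ring core → C:6 H:12
  (− 1 ring H displaced by substituents)
  + OCH3 → C:1 H:3 O:1
Element totals:
  C: 7
  H: 14
  O: 1
Molecular formula: C7H14O.
  M = 7(12.0) + 14(1.007825) + 15.994915
    = 84.000000 + 14.109550 + 15.994915 = 114.104465

114.1045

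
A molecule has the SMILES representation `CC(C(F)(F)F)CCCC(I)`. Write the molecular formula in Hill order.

C7H12F3I

Atom tally by fragment:
  CH3 → C:1 H:3
  CH(CF3) → C:2 H:1 F:3
  CH2 → C:1 H:2
  CH2 → C:1 H:2
  CH2 → C:1 H:2
  CH2I → C:1 H:2 I:1
Element totals:
  C: 7
  H: 12
  F: 3
  I: 1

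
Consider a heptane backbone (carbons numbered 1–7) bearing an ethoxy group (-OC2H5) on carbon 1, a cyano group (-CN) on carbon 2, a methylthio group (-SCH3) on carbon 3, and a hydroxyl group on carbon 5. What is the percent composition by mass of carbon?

Atom tally by fragment:
  C2H5OCH2 → C:3 H:7 O:1
  CH(CN) → C:2 H:1 N:1
  CH(SCH3) → C:2 H:4 S:1
  CH2 → C:1 H:2
  CH(OH) → C:1 H:2 O:1
  CH2 → C:1 H:2
  CH3 → C:1 H:3
Element totals:
  C: 11
  H: 21
  N: 1
  O: 2
  S: 1
Molecular formula: C11H21NO2S.
Molar mass = 231.354 g/mol.
Mass from C: 11 × 12.011 = 132.121 g/mol.
%C = 132.121 / 231.354 × 100 = 57.11%.

57.11%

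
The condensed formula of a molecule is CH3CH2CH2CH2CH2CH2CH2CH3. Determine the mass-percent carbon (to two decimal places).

Element totals:
  C: 8
  H: 18
Molecular formula: C8H18.
Molar mass = 114.232 g/mol.
Mass from C: 8 × 12.011 = 96.088 g/mol.
%C = 96.088 / 114.232 × 100 = 84.12%.

84.12%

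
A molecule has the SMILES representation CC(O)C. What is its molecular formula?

C3H8O

Atom tally by fragment:
  CH3 → C:1 H:3
  CH(OH) → C:1 H:2 O:1
  CH3 → C:1 H:3
Element totals:
  C: 3
  H: 8
  O: 1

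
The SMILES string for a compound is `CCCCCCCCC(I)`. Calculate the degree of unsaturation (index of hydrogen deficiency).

Atom tally by fragment:
  CH3 → C:1 H:3
  CH2 → C:1 H:2
  CH2 → C:1 H:2
  CH2 → C:1 H:2
  CH2 → C:1 H:2
  CH2 → C:1 H:2
  CH2 → C:1 H:2
  CH2 → C:1 H:2
  CH2I → C:1 H:2 I:1
Element totals:
  C: 9
  H: 19
  I: 1
Molecular formula: C9H19I.
DoU = (2C + 2 + N − H − X) / 2 = (2·9 + 2 + 0 − 19 − 1) / 2 = 0.

0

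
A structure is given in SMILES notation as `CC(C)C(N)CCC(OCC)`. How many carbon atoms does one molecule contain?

9

Atom tally by fragment:
  CH3 → C:1 H:3
  CH(CH3) → C:2 H:4
  CH(NH2) → C:1 H:3 N:1
  CH2 → C:1 H:2
  CH2 → C:1 H:2
  CH2OC2H5 → C:3 H:7 O:1
Element totals:
  C: 9
  H: 21
  N: 1
  O: 1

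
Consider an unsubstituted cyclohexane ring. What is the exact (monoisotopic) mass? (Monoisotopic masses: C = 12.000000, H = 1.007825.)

Atom tally by fragment:
  cyclohexane ring core → C:6 H:12
Element totals:
  C: 6
  H: 12
Molecular formula: C6H12.
  M = 6(12.0) + 12(1.007825)
    = 72.000000 + 12.093900 = 84.093900

84.0939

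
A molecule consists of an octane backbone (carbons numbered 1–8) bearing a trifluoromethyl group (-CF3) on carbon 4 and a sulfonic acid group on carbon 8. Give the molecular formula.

Atom tally by fragment:
  CH3 → C:1 H:3
  CH2 → C:1 H:2
  CH2 → C:1 H:2
  CH(CF3) → C:2 H:1 F:3
  CH2 → C:1 H:2
  CH2 → C:1 H:2
  CH2 → C:1 H:2
  CH2SO3H → C:1 H:3 S:1 O:3
Element totals:
  C: 9
  H: 17
  F: 3
  O: 3
  S: 1

C9H17F3O3S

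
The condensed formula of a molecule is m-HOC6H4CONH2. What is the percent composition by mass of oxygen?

Element totals:
  C: 7
  H: 7
  N: 1
  O: 2
Molecular formula: C7H7NO2.
Molar mass = 137.138 g/mol.
Mass from O: 2 × 15.999 = 31.998 g/mol.
%O = 31.998 / 137.138 × 100 = 23.33%.

23.33%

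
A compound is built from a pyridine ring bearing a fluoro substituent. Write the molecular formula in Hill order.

C5H4FN

Atom tally by fragment:
  pyridine ring core → C:5 H:5 N:1
  (− 1 ring H displaced by substituents)
  + F → F:1
Element totals:
  C: 5
  H: 4
  F: 1
  N: 1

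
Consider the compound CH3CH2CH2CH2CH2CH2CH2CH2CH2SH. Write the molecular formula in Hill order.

C9H20S

Atom tally by fragment:
  CH3 → C:1 H:3
  CH2 → C:1 H:2
  CH2 → C:1 H:2
  CH2 → C:1 H:2
  CH2 → C:1 H:2
  CH2 → C:1 H:2
  CH2 → C:1 H:2
  CH2 → C:1 H:2
  CH2SH → C:1 H:3 S:1
Element totals:
  C: 9
  H: 20
  S: 1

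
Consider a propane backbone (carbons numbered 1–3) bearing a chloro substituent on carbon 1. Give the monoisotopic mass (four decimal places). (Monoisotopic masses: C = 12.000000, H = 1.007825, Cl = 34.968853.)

78.0236

Atom tally by fragment:
  ClCH2 → C:1 H:2 Cl:1
  CH2 → C:1 H:2
  CH3 → C:1 H:3
Element totals:
  C: 3
  H: 7
  Cl: 1
Molecular formula: C3H7Cl.
  M = 3(12.0) + 7(1.007825) + 34.968853
    = 36.000000 + 7.054775 + 34.968853 = 78.023628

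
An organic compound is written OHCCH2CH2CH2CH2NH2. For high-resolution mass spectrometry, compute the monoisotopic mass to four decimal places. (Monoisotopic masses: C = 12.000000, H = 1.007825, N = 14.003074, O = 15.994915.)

Atom tally by fragment:
  OHCCH2 → C:2 H:3 O:1
  CH2 → C:1 H:2
  CH2 → C:1 H:2
  CH2NH2 → C:1 H:4 N:1
Element totals:
  C: 5
  H: 11
  N: 1
  O: 1
Molecular formula: C5H11NO.
  M = 5(12.0) + 11(1.007825) + 14.003074 + 15.994915
    = 60.000000 + 11.086075 + 14.003074 + 15.994915 = 101.084064

101.0841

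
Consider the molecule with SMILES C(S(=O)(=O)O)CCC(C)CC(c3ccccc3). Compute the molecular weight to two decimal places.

256.36 g/mol

Atom tally by fragment:
  HO3SCH2 → C:1 H:3 S:1 O:3
  CH2 → C:1 H:2
  CH2 → C:1 H:2
  CH(CH3) → C:2 H:4
  CH2 → C:1 H:2
  CH2C6H5 → C:7 H:7
Element totals:
  C: 13
  H: 20
  O: 3
  S: 1
Molecular formula: C13H20O3S.
  M = 13(12.011) + 20(1.008) + 3(15.999) + 32.06
    = 156.143 + 20.160 + 47.997 + 32.060 = 256.360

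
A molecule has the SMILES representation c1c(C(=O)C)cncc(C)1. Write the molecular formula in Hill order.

C8H9NO

Atom tally by fragment:
  pyridine ring core → C:5 H:5 N:1
  (− 2 ring H displaced by substituents)
  + COCH3 → C:2 H:3 O:1
  + CH3 → C:1 H:3
Element totals:
  C: 8
  H: 9
  N: 1
  O: 1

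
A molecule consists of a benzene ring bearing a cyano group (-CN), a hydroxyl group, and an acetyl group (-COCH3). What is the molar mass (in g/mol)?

161.16 g/mol

Atom tally by fragment:
  benzene ring core → C:6 H:6
  (− 3 ring H displaced by substituents)
  + CN → C:1 N:1
  + OH → O:1 H:1
  + COCH3 → C:2 H:3 O:1
Element totals:
  C: 9
  H: 7
  N: 1
  O: 2
Molecular formula: C9H7NO2.
  M = 9(12.011) + 7(1.008) + 14.007 + 2(15.999)
    = 108.099 + 7.056 + 14.007 + 31.998 = 161.160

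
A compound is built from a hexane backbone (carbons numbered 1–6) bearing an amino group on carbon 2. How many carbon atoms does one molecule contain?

6

Atom tally by fragment:
  CH3 → C:1 H:3
  CH(NH2) → C:1 H:3 N:1
  CH2 → C:1 H:2
  CH2 → C:1 H:2
  CH2 → C:1 H:2
  CH3 → C:1 H:3
Element totals:
  C: 6
  H: 15
  N: 1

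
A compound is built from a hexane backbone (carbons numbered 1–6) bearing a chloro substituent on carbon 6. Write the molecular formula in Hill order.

Atom tally by fragment:
  CH3 → C:1 H:3
  CH2 → C:1 H:2
  CH2 → C:1 H:2
  CH2 → C:1 H:2
  CH2 → C:1 H:2
  CH2Cl → C:1 H:2 Cl:1
Element totals:
  C: 6
  H: 13
  Cl: 1

C6H13Cl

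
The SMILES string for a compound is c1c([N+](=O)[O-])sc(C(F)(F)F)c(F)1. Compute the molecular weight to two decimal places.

Atom tally by fragment:
  thiophene ring core → C:4 H:4 S:1
  (− 3 ring H displaced by substituents)
  + NO2 → N:1 O:2
  + CF3 → C:1 F:3
  + F → F:1
Element totals:
  C: 5
  H: 1
  F: 4
  N: 1
  O: 2
  S: 1
Molecular formula: C5HF4NO2S.
  M = 5(12.011) + 1.008 + 4(18.998) + 14.007 + 2(15.999) + 32.06
    = 60.055 + 1.008 + 75.992 + 14.007 + 31.998 + 32.060 = 215.120

215.12 g/mol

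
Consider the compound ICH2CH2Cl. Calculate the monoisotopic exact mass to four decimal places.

Element totals:
  C: 2
  H: 4
  Cl: 1
  I: 1
Molecular formula: C2H4ClI.
  M = 2(12.0) + 4(1.007825) + 34.968853 + 126.904472
    = 24.000000 + 4.031300 + 34.968853 + 126.904472 = 189.904625

189.9046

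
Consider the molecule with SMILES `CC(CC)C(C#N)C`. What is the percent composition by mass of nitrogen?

Atom tally by fragment:
  CH3 → C:1 H:3
  CH(C2H5) → C:3 H:6
  CH(CN) → C:2 H:1 N:1
  CH3 → C:1 H:3
Element totals:
  C: 7
  H: 13
  N: 1
Molecular formula: C7H13N.
Molar mass = 111.188 g/mol.
Mass from N: 1 × 14.007 = 14.007 g/mol.
%N = 14.007 / 111.188 × 100 = 12.60%.

12.60%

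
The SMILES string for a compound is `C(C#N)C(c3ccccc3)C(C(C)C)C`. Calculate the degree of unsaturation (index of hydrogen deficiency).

Atom tally by fragment:
  NCCH2 → C:2 H:2 N:1
  CH(C6H5) → C:7 H:6
  CH(CH(CH3)2) → C:4 H:8
  CH3 → C:1 H:3
Element totals:
  C: 14
  H: 19
  N: 1
Molecular formula: C14H19N.
DoU = (2C + 2 + N − H − X) / 2 = (2·14 + 2 + 1 − 19 − 0) / 2 = 6.

6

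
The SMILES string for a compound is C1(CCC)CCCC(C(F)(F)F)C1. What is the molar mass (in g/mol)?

194.24 g/mol

Atom tally by fragment:
  cyclohexane ring core → C:6 H:12
  (− 2 ring H displaced by substituents)
  + CH2CH2CH3 → C:3 H:7
  + CF3 → C:1 F:3
Element totals:
  C: 10
  H: 17
  F: 3
Molecular formula: C10H17F3.
  M = 10(12.011) + 17(1.008) + 3(18.998)
    = 120.110 + 17.136 + 56.994 = 194.240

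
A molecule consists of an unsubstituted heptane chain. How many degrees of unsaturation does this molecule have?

Atom tally by fragment:
  CH3 → C:1 H:3
  CH2 → C:1 H:2
  CH2 → C:1 H:2
  CH2 → C:1 H:2
  CH2 → C:1 H:2
  CH2 → C:1 H:2
  CH3 → C:1 H:3
Element totals:
  C: 7
  H: 16
Molecular formula: C7H16.
DoU = (2C + 2 + N − H − X) / 2 = (2·7 + 2 + 0 − 16 − 0) / 2 = 0.

0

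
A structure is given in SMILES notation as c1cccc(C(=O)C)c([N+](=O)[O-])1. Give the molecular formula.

C8H7NO3

Atom tally by fragment:
  benzene ring core → C:6 H:6
  (− 2 ring H displaced by substituents)
  + COCH3 → C:2 H:3 O:1
  + NO2 → N:1 O:2
Element totals:
  C: 8
  H: 7
  N: 1
  O: 3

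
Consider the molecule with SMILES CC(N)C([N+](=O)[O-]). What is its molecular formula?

Atom tally by fragment:
  CH3 → C:1 H:3
  CH(NH2) → C:1 H:3 N:1
  CH2NO2 → C:1 H:2 N:1 O:2
Element totals:
  C: 3
  H: 8
  N: 2
  O: 2

C3H8N2O2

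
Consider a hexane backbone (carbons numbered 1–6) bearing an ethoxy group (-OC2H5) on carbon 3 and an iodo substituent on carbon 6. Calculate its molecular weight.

256.13 g/mol

Atom tally by fragment:
  CH3 → C:1 H:3
  CH2 → C:1 H:2
  CH(OC2H5) → C:3 H:6 O:1
  CH2 → C:1 H:2
  CH2 → C:1 H:2
  CH2I → C:1 H:2 I:1
Element totals:
  C: 8
  H: 17
  I: 1
  O: 1
Molecular formula: C8H17IO.
  M = 8(12.011) + 17(1.008) + 126.904 + 15.999
    = 96.088 + 17.136 + 126.904 + 15.999 = 256.127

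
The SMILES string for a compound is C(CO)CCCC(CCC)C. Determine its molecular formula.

C10H22O

Atom tally by fragment:
  HOCH2CH2 → C:2 H:5 O:1
  CH2 → C:1 H:2
  CH2 → C:1 H:2
  CH2 → C:1 H:2
  CH(CH2CH2CH3) → C:4 H:8
  CH3 → C:1 H:3
Element totals:
  C: 10
  H: 22
  O: 1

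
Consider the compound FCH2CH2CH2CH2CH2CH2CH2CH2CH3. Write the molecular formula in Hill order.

C9H19F

Atom tally by fragment:
  FCH2 → C:1 H:2 F:1
  CH2 → C:1 H:2
  CH2 → C:1 H:2
  CH2 → C:1 H:2
  CH2 → C:1 H:2
  CH2 → C:1 H:2
  CH2 → C:1 H:2
  CH2 → C:1 H:2
  CH3 → C:1 H:3
Element totals:
  C: 9
  H: 19
  F: 1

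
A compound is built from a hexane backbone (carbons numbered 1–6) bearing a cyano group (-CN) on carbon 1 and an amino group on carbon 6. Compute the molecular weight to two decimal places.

126.20 g/mol

Atom tally by fragment:
  NCCH2 → C:2 H:2 N:1
  CH2 → C:1 H:2
  CH2 → C:1 H:2
  CH2 → C:1 H:2
  CH2 → C:1 H:2
  CH2NH2 → C:1 H:4 N:1
Element totals:
  C: 7
  H: 14
  N: 2
Molecular formula: C7H14N2.
  M = 7(12.011) + 14(1.008) + 2(14.007)
    = 84.077 + 14.112 + 28.014 = 126.203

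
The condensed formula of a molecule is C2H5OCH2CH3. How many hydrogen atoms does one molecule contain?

Element totals:
  C: 4
  H: 10
  O: 1

10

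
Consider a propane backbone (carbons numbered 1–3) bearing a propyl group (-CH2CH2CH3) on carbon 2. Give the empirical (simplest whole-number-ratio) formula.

C3H7

Atom tally by fragment:
  CH3 → C:1 H:3
  CH(CH2CH2CH3) → C:4 H:8
  CH3 → C:1 H:3
Element totals:
  C: 6
  H: 14
Molecular formula: C6H14.
gcd of subscripts = 2; dividing each by 2:
  C: 6/2 = 3
  H: 14/2 = 7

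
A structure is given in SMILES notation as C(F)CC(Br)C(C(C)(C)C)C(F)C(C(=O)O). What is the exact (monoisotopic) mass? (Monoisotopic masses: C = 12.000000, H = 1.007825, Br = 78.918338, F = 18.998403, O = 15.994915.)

Atom tally by fragment:
  FCH2 → C:1 H:2 F:1
  CH2 → C:1 H:2
  CH(Br) → C:1 H:1 Br:1
  CH(C(CH3)3) → C:5 H:10
  CH(F) → C:1 H:1 F:1
  CH2COOH → C:2 H:3 O:2
Element totals:
  C: 11
  H: 19
  Br: 1
  F: 2
  O: 2
Molecular formula: C11H19BrF2O2.
  M = 11(12.0) + 19(1.007825) + 78.918338 + 2(18.998403) + 2(15.994915)
    = 132.000000 + 19.148675 + 78.918338 + 37.996806 + 31.989830 = 300.053649

300.0536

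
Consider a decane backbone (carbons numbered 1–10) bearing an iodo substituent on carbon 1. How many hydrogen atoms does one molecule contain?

Atom tally by fragment:
  ICH2 → C:1 H:2 I:1
  CH2 → C:1 H:2
  CH2 → C:1 H:2
  CH2 → C:1 H:2
  CH2 → C:1 H:2
  CH2 → C:1 H:2
  CH2 → C:1 H:2
  CH2 → C:1 H:2
  CH2 → C:1 H:2
  CH3 → C:1 H:3
Element totals:
  C: 10
  H: 21
  I: 1

21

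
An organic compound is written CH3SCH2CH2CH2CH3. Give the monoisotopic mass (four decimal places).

Atom tally by fragment:
  CH3SCH2 → C:2 H:5 S:1
  CH2 → C:1 H:2
  CH2 → C:1 H:2
  CH3 → C:1 H:3
Element totals:
  C: 5
  H: 12
  S: 1
Molecular formula: C5H12S.
  M = 5(12.0) + 12(1.007825) + 31.972071
    = 60.000000 + 12.093900 + 31.972071 = 104.065971

104.0660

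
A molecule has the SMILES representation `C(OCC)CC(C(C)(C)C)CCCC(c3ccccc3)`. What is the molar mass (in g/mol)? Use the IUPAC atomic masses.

Atom tally by fragment:
  C2H5OCH2 → C:3 H:7 O:1
  CH2 → C:1 H:2
  CH(C(CH3)3) → C:5 H:10
  CH2 → C:1 H:2
  CH2 → C:1 H:2
  CH2 → C:1 H:2
  CH2C6H5 → C:7 H:7
Element totals:
  C: 19
  H: 32
  O: 1
Molecular formula: C19H32O.
  M = 19(12.011) + 32(1.008) + 15.999
    = 228.209 + 32.256 + 15.999 = 276.464

276.46 g/mol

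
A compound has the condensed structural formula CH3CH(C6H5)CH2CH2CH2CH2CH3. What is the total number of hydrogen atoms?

Element totals:
  C: 13
  H: 20

20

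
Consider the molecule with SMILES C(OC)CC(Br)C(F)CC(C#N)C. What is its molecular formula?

C9H15BrFNO

Atom tally by fragment:
  CH3OCH2 → C:2 H:5 O:1
  CH2 → C:1 H:2
  CH(Br) → C:1 H:1 Br:1
  CH(F) → C:1 H:1 F:1
  CH2 → C:1 H:2
  CH(CN) → C:2 H:1 N:1
  CH3 → C:1 H:3
Element totals:
  C: 9
  H: 15
  Br: 1
  F: 1
  N: 1
  O: 1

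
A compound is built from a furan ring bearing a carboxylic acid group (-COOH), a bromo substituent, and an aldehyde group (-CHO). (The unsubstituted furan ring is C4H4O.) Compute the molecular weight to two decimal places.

Atom tally by fragment:
  furan ring core → C:4 H:4 O:1
  (− 3 ring H displaced by substituents)
  + COOH → C:1 H:1 O:2
  + Br → Br:1
  + CHO → C:1 H:1 O:1
Element totals:
  C: 6
  H: 3
  Br: 1
  O: 4
Molecular formula: C6H3BrO4.
  M = 6(12.011) + 3(1.008) + 79.904 + 4(15.999)
    = 72.066 + 3.024 + 79.904 + 63.996 = 218.990

218.99 g/mol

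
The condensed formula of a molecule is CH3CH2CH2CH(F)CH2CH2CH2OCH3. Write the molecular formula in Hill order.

Atom tally by fragment:
  CH3 → C:1 H:3
  CH2 → C:1 H:2
  CH2 → C:1 H:2
  CH(F) → C:1 H:1 F:1
  CH2 → C:1 H:2
  CH2 → C:1 H:2
  CH2OCH3 → C:2 H:5 O:1
Element totals:
  C: 8
  H: 17
  F: 1
  O: 1

C8H17FO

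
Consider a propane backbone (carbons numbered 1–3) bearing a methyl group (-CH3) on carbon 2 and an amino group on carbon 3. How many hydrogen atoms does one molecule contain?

11

Atom tally by fragment:
  CH3 → C:1 H:3
  CH(CH3) → C:2 H:4
  CH2NH2 → C:1 H:4 N:1
Element totals:
  C: 4
  H: 11
  N: 1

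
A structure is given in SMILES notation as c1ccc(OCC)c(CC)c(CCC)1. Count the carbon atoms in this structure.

Atom tally by fragment:
  benzene ring core → C:6 H:6
  (− 3 ring H displaced by substituents)
  + OC2H5 → C:2 H:5 O:1
  + C2H5 → C:2 H:5
  + CH2CH2CH3 → C:3 H:7
Element totals:
  C: 13
  H: 20
  O: 1

13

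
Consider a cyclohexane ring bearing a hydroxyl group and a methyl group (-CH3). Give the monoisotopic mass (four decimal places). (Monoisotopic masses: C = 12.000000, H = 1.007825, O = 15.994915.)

Atom tally by fragment:
  cyclohexane ring core → C:6 H:12
  (− 2 ring H displaced by substituents)
  + OH → O:1 H:1
  + CH3 → C:1 H:3
Element totals:
  C: 7
  H: 14
  O: 1
Molecular formula: C7H14O.
  M = 7(12.0) + 14(1.007825) + 15.994915
    = 84.000000 + 14.109550 + 15.994915 = 114.104465

114.1045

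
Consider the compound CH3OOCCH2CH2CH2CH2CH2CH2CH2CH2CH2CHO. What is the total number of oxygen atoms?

Element totals:
  C: 12
  H: 22
  O: 3

3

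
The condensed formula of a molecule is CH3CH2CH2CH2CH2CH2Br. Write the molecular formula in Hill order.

C6H13Br

Atom tally by fragment:
  CH3 → C:1 H:3
  CH2 → C:1 H:2
  CH2 → C:1 H:2
  CH2 → C:1 H:2
  CH2 → C:1 H:2
  CH2Br → C:1 H:2 Br:1
Element totals:
  C: 6
  H: 13
  Br: 1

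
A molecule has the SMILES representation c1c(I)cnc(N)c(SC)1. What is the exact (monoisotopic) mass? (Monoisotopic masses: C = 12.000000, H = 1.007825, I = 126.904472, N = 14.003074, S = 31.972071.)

265.9375

Atom tally by fragment:
  pyridine ring core → C:5 H:5 N:1
  (− 3 ring H displaced by substituents)
  + I → I:1
  + NH2 → N:1 H:2
  + SCH3 → C:1 H:3 S:1
Element totals:
  C: 6
  H: 7
  I: 1
  N: 2
  S: 1
Molecular formula: C6H7IN2S.
  M = 6(12.0) + 7(1.007825) + 126.904472 + 2(14.003074) + 31.972071
    = 72.000000 + 7.054775 + 126.904472 + 28.006148 + 31.972071 = 265.937466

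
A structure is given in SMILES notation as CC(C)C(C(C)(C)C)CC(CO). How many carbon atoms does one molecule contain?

11

Atom tally by fragment:
  CH3 → C:1 H:3
  CH(CH3) → C:2 H:4
  CH(C(CH3)3) → C:5 H:10
  CH2 → C:1 H:2
  CH2CH2OH → C:2 H:5 O:1
Element totals:
  C: 11
  H: 24
  O: 1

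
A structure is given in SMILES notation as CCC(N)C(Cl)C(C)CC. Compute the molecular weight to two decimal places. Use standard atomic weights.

Atom tally by fragment:
  CH3 → C:1 H:3
  CH2 → C:1 H:2
  CH(NH2) → C:1 H:3 N:1
  CH(Cl) → C:1 H:1 Cl:1
  CH(CH3) → C:2 H:4
  CH2 → C:1 H:2
  CH3 → C:1 H:3
Element totals:
  C: 8
  H: 18
  Cl: 1
  N: 1
Molecular formula: C8H18ClN.
  M = 8(12.011) + 18(1.008) + 35.45 + 14.007
    = 96.088 + 18.144 + 35.450 + 14.007 = 163.689

163.69 g/mol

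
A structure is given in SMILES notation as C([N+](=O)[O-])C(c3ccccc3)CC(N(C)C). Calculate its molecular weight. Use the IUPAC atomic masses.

222.29 g/mol

Atom tally by fragment:
  O2NCH2 → C:1 H:2 N:1 O:2
  CH(C6H5) → C:7 H:6
  CH2 → C:1 H:2
  CH2N(CH3)2 → C:3 H:8 N:1
Element totals:
  C: 12
  H: 18
  N: 2
  O: 2
Molecular formula: C12H18N2O2.
  M = 12(12.011) + 18(1.008) + 2(14.007) + 2(15.999)
    = 144.132 + 18.144 + 28.014 + 31.998 = 222.288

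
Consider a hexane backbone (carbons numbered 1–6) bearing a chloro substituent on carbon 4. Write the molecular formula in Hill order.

Atom tally by fragment:
  CH3 → C:1 H:3
  CH2 → C:1 H:2
  CH2 → C:1 H:2
  CH(Cl) → C:1 H:1 Cl:1
  CH2 → C:1 H:2
  CH3 → C:1 H:3
Element totals:
  C: 6
  H: 13
  Cl: 1

C6H13Cl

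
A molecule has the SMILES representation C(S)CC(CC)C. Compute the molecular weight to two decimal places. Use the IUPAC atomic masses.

118.24 g/mol

Atom tally by fragment:
  HSCH2 → C:1 H:3 S:1
  CH2 → C:1 H:2
  CH(C2H5) → C:3 H:6
  CH3 → C:1 H:3
Element totals:
  C: 6
  H: 14
  S: 1
Molecular formula: C6H14S.
  M = 6(12.011) + 14(1.008) + 32.06
    = 72.066 + 14.112 + 32.060 = 118.238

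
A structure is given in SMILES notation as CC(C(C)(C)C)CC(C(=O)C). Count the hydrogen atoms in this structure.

Atom tally by fragment:
  CH3 → C:1 H:3
  CH(C(CH3)3) → C:5 H:10
  CH2 → C:1 H:2
  CH2COCH3 → C:3 H:5 O:1
Element totals:
  C: 10
  H: 20
  O: 1

20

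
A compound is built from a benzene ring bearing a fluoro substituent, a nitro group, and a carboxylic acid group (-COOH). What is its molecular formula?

C7H4FNO4

Atom tally by fragment:
  benzene ring core → C:6 H:6
  (− 3 ring H displaced by substituents)
  + F → F:1
  + NO2 → N:1 O:2
  + COOH → C:1 H:1 O:2
Element totals:
  C: 7
  H: 4
  F: 1
  N: 1
  O: 4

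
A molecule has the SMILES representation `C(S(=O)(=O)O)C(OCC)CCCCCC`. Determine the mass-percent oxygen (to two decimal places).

Atom tally by fragment:
  HO3SCH2 → C:1 H:3 S:1 O:3
  CH(OC2H5) → C:3 H:6 O:1
  CH2 → C:1 H:2
  CH2 → C:1 H:2
  CH2 → C:1 H:2
  CH2 → C:1 H:2
  CH2 → C:1 H:2
  CH3 → C:1 H:3
Element totals:
  C: 10
  H: 22
  O: 4
  S: 1
Molecular formula: C10H22O4S.
Molar mass = 238.342 g/mol.
Mass from O: 4 × 15.999 = 63.996 g/mol.
%O = 63.996 / 238.342 × 100 = 26.85%.

26.85%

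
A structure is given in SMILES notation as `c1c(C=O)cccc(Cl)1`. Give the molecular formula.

C7H5ClO

Atom tally by fragment:
  benzene ring core → C:6 H:6
  (− 2 ring H displaced by substituents)
  + CHO → C:1 H:1 O:1
  + Cl → Cl:1
Element totals:
  C: 7
  H: 5
  Cl: 1
  O: 1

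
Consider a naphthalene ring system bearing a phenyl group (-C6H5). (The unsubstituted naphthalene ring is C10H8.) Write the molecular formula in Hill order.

C16H12

Atom tally by fragment:
  naphthalene ring system core → C:10 H:8
  (− 1 ring H displaced by substituents)
  + C6H5 → C:6 H:5
Element totals:
  C: 16
  H: 12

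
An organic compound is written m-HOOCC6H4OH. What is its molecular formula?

Element totals:
  C: 7
  H: 6
  O: 3

C7H6O3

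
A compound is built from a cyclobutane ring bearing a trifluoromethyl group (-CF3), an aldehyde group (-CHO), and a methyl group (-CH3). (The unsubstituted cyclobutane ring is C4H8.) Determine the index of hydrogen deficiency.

Atom tally by fragment:
  cyclobutane ring core → C:4 H:8
  (− 3 ring H displaced by substituents)
  + CF3 → C:1 F:3
  + CHO → C:1 H:1 O:1
  + CH3 → C:1 H:3
Element totals:
  C: 7
  H: 9
  F: 3
  O: 1
Molecular formula: C7H9F3O.
DoU = (2C + 2 + N − H − X) / 2 = (2·7 + 2 + 0 − 9 − 3) / 2 = 2.

2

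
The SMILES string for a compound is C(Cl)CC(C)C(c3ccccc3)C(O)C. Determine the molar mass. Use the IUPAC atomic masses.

Atom tally by fragment:
  ClCH2 → C:1 H:2 Cl:1
  CH2 → C:1 H:2
  CH(CH3) → C:2 H:4
  CH(C6H5) → C:7 H:6
  CH(OH) → C:1 H:2 O:1
  CH3 → C:1 H:3
Element totals:
  C: 13
  H: 19
  Cl: 1
  O: 1
Molecular formula: C13H19ClO.
  M = 13(12.011) + 19(1.008) + 35.45 + 15.999
    = 156.143 + 19.152 + 35.450 + 15.999 = 226.744

226.74 g/mol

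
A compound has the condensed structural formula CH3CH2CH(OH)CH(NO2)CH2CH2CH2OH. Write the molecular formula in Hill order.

C7H15NO4

Atom tally by fragment:
  CH3 → C:1 H:3
  CH2 → C:1 H:2
  CH(OH) → C:1 H:2 O:1
  CH(NO2) → C:1 H:1 N:1 O:2
  CH2 → C:1 H:2
  CH2CH2OH → C:2 H:5 O:1
Element totals:
  C: 7
  H: 15
  N: 1
  O: 4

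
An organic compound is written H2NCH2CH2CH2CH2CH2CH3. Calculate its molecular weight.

101.19 g/mol

Atom tally by fragment:
  H2NCH2 → C:1 H:4 N:1
  CH2 → C:1 H:2
  CH2 → C:1 H:2
  CH2 → C:1 H:2
  CH2 → C:1 H:2
  CH3 → C:1 H:3
Element totals:
  C: 6
  H: 15
  N: 1
Molecular formula: C6H15N.
  M = 6(12.011) + 15(1.008) + 14.007
    = 72.066 + 15.120 + 14.007 = 101.193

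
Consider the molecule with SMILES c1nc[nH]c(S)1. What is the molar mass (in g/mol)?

100.14 g/mol

Atom tally by fragment:
  imidazole ring core → C:3 H:4 N:2
  (− 1 ring H displaced by substituents)
  + SH → S:1 H:1
Element totals:
  C: 3
  H: 4
  N: 2
  S: 1
Molecular formula: C3H4N2S.
  M = 3(12.011) + 4(1.008) + 2(14.007) + 32.06
    = 36.033 + 4.032 + 28.014 + 32.060 = 100.139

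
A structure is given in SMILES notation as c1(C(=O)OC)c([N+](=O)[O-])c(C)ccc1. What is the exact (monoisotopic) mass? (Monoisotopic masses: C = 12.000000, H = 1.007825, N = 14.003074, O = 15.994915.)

Atom tally by fragment:
  benzene ring core → C:6 H:6
  (− 3 ring H displaced by substituents)
  + COOCH3 → C:2 H:3 O:2
  + NO2 → N:1 O:2
  + CH3 → C:1 H:3
Element totals:
  C: 9
  H: 9
  N: 1
  O: 4
Molecular formula: C9H9NO4.
  M = 9(12.0) + 9(1.007825) + 14.003074 + 4(15.994915)
    = 108.000000 + 9.070425 + 14.003074 + 63.979660 = 195.053159

195.0532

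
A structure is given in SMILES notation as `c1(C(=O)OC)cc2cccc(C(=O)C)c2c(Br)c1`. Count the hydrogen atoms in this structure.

11

Atom tally by fragment:
  naphthalene ring system core → C:10 H:8
  (− 3 ring H displaced by substituents)
  + COOCH3 → C:2 H:3 O:2
  + COCH3 → C:2 H:3 O:1
  + Br → Br:1
Element totals:
  C: 14
  H: 11
  Br: 1
  O: 3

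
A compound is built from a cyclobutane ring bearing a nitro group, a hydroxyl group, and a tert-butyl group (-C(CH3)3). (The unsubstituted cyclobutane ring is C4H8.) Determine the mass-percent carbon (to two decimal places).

55.47%

Atom tally by fragment:
  cyclobutane ring core → C:4 H:8
  (− 3 ring H displaced by substituents)
  + NO2 → N:1 O:2
  + OH → O:1 H:1
  + C(CH3)3 → C:4 H:9
Element totals:
  C: 8
  H: 15
  N: 1
  O: 3
Molecular formula: C8H15NO3.
Molar mass = 173.212 g/mol.
Mass from C: 8 × 12.011 = 96.088 g/mol.
%C = 96.088 / 173.212 × 100 = 55.47%.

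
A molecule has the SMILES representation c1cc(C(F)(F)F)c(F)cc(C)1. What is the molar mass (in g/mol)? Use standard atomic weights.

178.13 g/mol

Atom tally by fragment:
  benzene ring core → C:6 H:6
  (− 3 ring H displaced by substituents)
  + CF3 → C:1 F:3
  + F → F:1
  + CH3 → C:1 H:3
Element totals:
  C: 8
  H: 6
  F: 4
Molecular formula: C8H6F4.
  M = 8(12.011) + 6(1.008) + 4(18.998)
    = 96.088 + 6.048 + 75.992 = 178.128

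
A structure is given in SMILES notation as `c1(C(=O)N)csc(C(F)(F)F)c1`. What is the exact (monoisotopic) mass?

Atom tally by fragment:
  thiophene ring core → C:4 H:4 S:1
  (− 2 ring H displaced by substituents)
  + CONH2 → C:1 H:2 O:1 N:1
  + CF3 → C:1 F:3
Element totals:
  C: 6
  H: 4
  F: 3
  N: 1
  O: 1
  S: 1
Molecular formula: C6H4F3NOS.
  M = 6(12.0) + 4(1.007825) + 3(18.998403) + 14.003074 + 15.994915 + 31.972071
    = 72.000000 + 4.031300 + 56.995209 + 14.003074 + 15.994915 + 31.972071 = 194.996569

194.9966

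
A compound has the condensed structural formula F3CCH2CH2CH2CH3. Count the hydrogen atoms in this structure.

9

Element totals:
  C: 5
  H: 9
  F: 3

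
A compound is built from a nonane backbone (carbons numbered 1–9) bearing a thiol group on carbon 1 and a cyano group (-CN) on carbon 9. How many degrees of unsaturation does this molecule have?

Atom tally by fragment:
  HSCH2 → C:1 H:3 S:1
  CH2 → C:1 H:2
  CH2 → C:1 H:2
  CH2 → C:1 H:2
  CH2 → C:1 H:2
  CH2 → C:1 H:2
  CH2 → C:1 H:2
  CH2 → C:1 H:2
  CH2CN → C:2 H:2 N:1
Element totals:
  C: 10
  H: 19
  N: 1
  S: 1
Molecular formula: C10H19NS.
DoU = (2C + 2 + N − H − X) / 2 = (2·10 + 2 + 1 − 19 − 0) / 2 = 2.

2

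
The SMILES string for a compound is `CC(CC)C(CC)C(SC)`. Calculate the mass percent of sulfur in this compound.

Atom tally by fragment:
  CH3 → C:1 H:3
  CH(C2H5) → C:3 H:6
  CH(C2H5) → C:3 H:6
  CH2SCH3 → C:2 H:5 S:1
Element totals:
  C: 9
  H: 20
  S: 1
Molecular formula: C9H20S.
Molar mass = 160.319 g/mol.
Mass from S: 1 × 32.06 = 32.060 g/mol.
%S = 32.060 / 160.319 × 100 = 20.00%.

20.00%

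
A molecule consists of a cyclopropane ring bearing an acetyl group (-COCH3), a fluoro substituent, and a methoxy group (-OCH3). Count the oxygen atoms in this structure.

2

Atom tally by fragment:
  cyclopropane ring core → C:3 H:6
  (− 3 ring H displaced by substituents)
  + COCH3 → C:2 H:3 O:1
  + F → F:1
  + OCH3 → C:1 H:3 O:1
Element totals:
  C: 6
  H: 9
  F: 1
  O: 2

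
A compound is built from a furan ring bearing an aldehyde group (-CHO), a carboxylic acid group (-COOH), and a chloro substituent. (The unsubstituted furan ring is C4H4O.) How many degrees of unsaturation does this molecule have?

Atom tally by fragment:
  furan ring core → C:4 H:4 O:1
  (− 3 ring H displaced by substituents)
  + CHO → C:1 H:1 O:1
  + COOH → C:1 H:1 O:2
  + Cl → Cl:1
Element totals:
  C: 6
  H: 3
  Cl: 1
  O: 4
Molecular formula: C6H3ClO4.
DoU = (2C + 2 + N − H − X) / 2 = (2·6 + 2 + 0 − 3 − 1) / 2 = 5.

5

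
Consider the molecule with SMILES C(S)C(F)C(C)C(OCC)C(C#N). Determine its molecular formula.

C9H16FNOS

Atom tally by fragment:
  HSCH2 → C:1 H:3 S:1
  CH(F) → C:1 H:1 F:1
  CH(CH3) → C:2 H:4
  CH(OC2H5) → C:3 H:6 O:1
  CH2CN → C:2 H:2 N:1
Element totals:
  C: 9
  H: 16
  F: 1
  N: 1
  O: 1
  S: 1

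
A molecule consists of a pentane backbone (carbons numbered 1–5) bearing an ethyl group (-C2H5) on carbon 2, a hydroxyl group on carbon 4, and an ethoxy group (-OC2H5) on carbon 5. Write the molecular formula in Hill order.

Atom tally by fragment:
  CH3 → C:1 H:3
  CH(C2H5) → C:3 H:6
  CH2 → C:1 H:2
  CH(OH) → C:1 H:2 O:1
  CH2OC2H5 → C:3 H:7 O:1
Element totals:
  C: 9
  H: 20
  O: 2

C9H20O2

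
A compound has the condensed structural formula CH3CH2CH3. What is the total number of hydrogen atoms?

8

Element totals:
  C: 3
  H: 8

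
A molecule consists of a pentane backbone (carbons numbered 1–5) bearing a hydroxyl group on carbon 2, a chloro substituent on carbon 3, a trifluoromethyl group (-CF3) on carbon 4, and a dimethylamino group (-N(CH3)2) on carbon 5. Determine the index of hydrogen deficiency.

Atom tally by fragment:
  CH3 → C:1 H:3
  CH(OH) → C:1 H:2 O:1
  CH(Cl) → C:1 H:1 Cl:1
  CH(CF3) → C:2 H:1 F:3
  CH2N(CH3)2 → C:3 H:8 N:1
Element totals:
  C: 8
  H: 15
  Cl: 1
  F: 3
  N: 1
  O: 1
Molecular formula: C8H15ClF3NO.
DoU = (2C + 2 + N − H − X) / 2 = (2·8 + 2 + 1 − 15 − 4) / 2 = 0.

0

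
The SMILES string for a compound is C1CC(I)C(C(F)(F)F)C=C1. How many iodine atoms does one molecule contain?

Atom tally by fragment:
  cyclohexene ring core → C:6 H:10
  (− 2 ring H displaced by substituents)
  + I → I:1
  + CF3 → C:1 F:3
Element totals:
  C: 7
  H: 8
  F: 3
  I: 1

1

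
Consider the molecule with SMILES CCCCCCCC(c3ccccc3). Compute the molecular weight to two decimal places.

Atom tally by fragment:
  CH3 → C:1 H:3
  CH2 → C:1 H:2
  CH2 → C:1 H:2
  CH2 → C:1 H:2
  CH2 → C:1 H:2
  CH2 → C:1 H:2
  CH2 → C:1 H:2
  CH2C6H5 → C:7 H:7
Element totals:
  C: 14
  H: 22
Molecular formula: C14H22.
  M = 14(12.011) + 22(1.008)
    = 168.154 + 22.176 = 190.330

190.33 g/mol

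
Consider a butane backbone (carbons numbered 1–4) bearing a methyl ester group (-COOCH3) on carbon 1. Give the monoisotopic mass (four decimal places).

Atom tally by fragment:
  CH3OOCCH2 → C:3 H:5 O:2
  CH2 → C:1 H:2
  CH2 → C:1 H:2
  CH3 → C:1 H:3
Element totals:
  C: 6
  H: 12
  O: 2
Molecular formula: C6H12O2.
  M = 6(12.0) + 12(1.007825) + 2(15.994915)
    = 72.000000 + 12.093900 + 31.989830 = 116.083730

116.0837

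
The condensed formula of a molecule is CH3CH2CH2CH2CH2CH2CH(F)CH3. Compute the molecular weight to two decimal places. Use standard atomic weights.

132.22 g/mol

Atom tally by fragment:
  CH3 → C:1 H:3
  CH2 → C:1 H:2
  CH2 → C:1 H:2
  CH2 → C:1 H:2
  CH2 → C:1 H:2
  CH2 → C:1 H:2
  CH(F) → C:1 H:1 F:1
  CH3 → C:1 H:3
Element totals:
  C: 8
  H: 17
  F: 1
Molecular formula: C8H17F.
  M = 8(12.011) + 17(1.008) + 18.998
    = 96.088 + 17.136 + 18.998 = 132.222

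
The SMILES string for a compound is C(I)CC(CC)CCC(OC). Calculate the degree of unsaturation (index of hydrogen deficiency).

0

Atom tally by fragment:
  ICH2 → C:1 H:2 I:1
  CH2 → C:1 H:2
  CH(C2H5) → C:3 H:6
  CH2 → C:1 H:2
  CH2 → C:1 H:2
  CH2OCH3 → C:2 H:5 O:1
Element totals:
  C: 9
  H: 19
  I: 1
  O: 1
Molecular formula: C9H19IO.
DoU = (2C + 2 + N − H − X) / 2 = (2·9 + 2 + 0 − 19 − 1) / 2 = 0.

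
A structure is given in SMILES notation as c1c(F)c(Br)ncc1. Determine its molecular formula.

C5H3BrFN

Atom tally by fragment:
  pyridine ring core → C:5 H:5 N:1
  (− 2 ring H displaced by substituents)
  + F → F:1
  + Br → Br:1
Element totals:
  C: 5
  H: 3
  Br: 1
  F: 1
  N: 1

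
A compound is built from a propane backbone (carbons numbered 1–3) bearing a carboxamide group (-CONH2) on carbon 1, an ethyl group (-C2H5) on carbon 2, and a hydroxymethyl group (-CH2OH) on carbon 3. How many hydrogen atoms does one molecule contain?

15

Atom tally by fragment:
  H2NOCCH2 → C:2 H:4 O:1 N:1
  CH(C2H5) → C:3 H:6
  CH2CH2OH → C:2 H:5 O:1
Element totals:
  C: 7
  H: 15
  N: 1
  O: 2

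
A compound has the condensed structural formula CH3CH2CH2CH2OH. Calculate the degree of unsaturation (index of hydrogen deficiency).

Element totals:
  C: 4
  H: 10
  O: 1
Molecular formula: C4H10O.
DoU = (2C + 2 + N − H − X) / 2 = (2·4 + 2 + 0 − 10 − 0) / 2 = 0.

0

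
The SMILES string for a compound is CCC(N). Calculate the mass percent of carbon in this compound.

Atom tally by fragment:
  CH3 → C:1 H:3
  CH2 → C:1 H:2
  CH2NH2 → C:1 H:4 N:1
Element totals:
  C: 3
  H: 9
  N: 1
Molecular formula: C3H9N.
Molar mass = 59.112 g/mol.
Mass from C: 3 × 12.011 = 36.033 g/mol.
%C = 36.033 / 59.112 × 100 = 60.96%.

60.96%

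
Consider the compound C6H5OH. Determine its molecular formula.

Element totals:
  C: 6
  H: 6
  O: 1

C6H6O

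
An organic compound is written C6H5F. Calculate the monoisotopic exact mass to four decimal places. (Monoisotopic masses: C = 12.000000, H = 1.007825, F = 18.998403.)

96.0375

Atom tally by fragment:
  benzene ring core → C:6 H:6
  (− 1 ring H displaced by substituents)
  + F → F:1
Element totals:
  C: 6
  H: 5
  F: 1
Molecular formula: C6H5F.
  M = 6(12.0) + 5(1.007825) + 18.998403
    = 72.000000 + 5.039125 + 18.998403 = 96.037528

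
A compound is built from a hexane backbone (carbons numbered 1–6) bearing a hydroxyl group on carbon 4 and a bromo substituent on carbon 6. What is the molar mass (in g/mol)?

181.07 g/mol

Atom tally by fragment:
  CH3 → C:1 H:3
  CH2 → C:1 H:2
  CH2 → C:1 H:2
  CH(OH) → C:1 H:2 O:1
  CH2 → C:1 H:2
  CH2Br → C:1 H:2 Br:1
Element totals:
  C: 6
  H: 13
  Br: 1
  O: 1
Molecular formula: C6H13BrO.
  M = 6(12.011) + 13(1.008) + 79.904 + 15.999
    = 72.066 + 13.104 + 79.904 + 15.999 = 181.073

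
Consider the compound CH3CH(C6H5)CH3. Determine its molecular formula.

C9H12

Element totals:
  C: 9
  H: 12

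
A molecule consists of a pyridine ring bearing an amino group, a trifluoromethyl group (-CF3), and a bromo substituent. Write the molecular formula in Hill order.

Atom tally by fragment:
  pyridine ring core → C:5 H:5 N:1
  (− 3 ring H displaced by substituents)
  + NH2 → N:1 H:2
  + CF3 → C:1 F:3
  + Br → Br:1
Element totals:
  C: 6
  H: 4
  Br: 1
  F: 3
  N: 2

C6H4BrF3N2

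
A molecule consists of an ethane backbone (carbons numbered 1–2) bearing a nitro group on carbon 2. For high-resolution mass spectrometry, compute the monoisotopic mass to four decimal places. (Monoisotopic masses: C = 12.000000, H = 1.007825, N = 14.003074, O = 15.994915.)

75.0320

Atom tally by fragment:
  CH3 → C:1 H:3
  CH2NO2 → C:1 H:2 N:1 O:2
Element totals:
  C: 2
  H: 5
  N: 1
  O: 2
Molecular formula: C2H5NO2.
  M = 2(12.0) + 5(1.007825) + 14.003074 + 2(15.994915)
    = 24.000000 + 5.039125 + 14.003074 + 31.989830 = 75.032029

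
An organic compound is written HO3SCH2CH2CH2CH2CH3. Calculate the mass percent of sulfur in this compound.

Atom tally by fragment:
  HO3SCH2 → C:1 H:3 S:1 O:3
  CH2 → C:1 H:2
  CH2 → C:1 H:2
  CH2 → C:1 H:2
  CH3 → C:1 H:3
Element totals:
  C: 5
  H: 12
  O: 3
  S: 1
Molecular formula: C5H12O3S.
Molar mass = 152.208 g/mol.
Mass from S: 1 × 32.06 = 32.060 g/mol.
%S = 32.060 / 152.208 × 100 = 21.06%.

21.06%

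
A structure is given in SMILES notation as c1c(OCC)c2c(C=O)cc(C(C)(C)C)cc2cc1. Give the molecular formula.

Atom tally by fragment:
  naphthalene ring system core → C:10 H:8
  (− 3 ring H displaced by substituents)
  + OC2H5 → C:2 H:5 O:1
  + CHO → C:1 H:1 O:1
  + C(CH3)3 → C:4 H:9
Element totals:
  C: 17
  H: 20
  O: 2

C17H20O2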